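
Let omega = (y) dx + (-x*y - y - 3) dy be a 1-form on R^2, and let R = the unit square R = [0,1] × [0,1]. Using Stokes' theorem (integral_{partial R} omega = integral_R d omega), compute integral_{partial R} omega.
integral_(partial R) omega = -3/2

Stokes: integral_partial_R omega = integral_R d omega with d omega = (∂Q/∂x - ∂P/∂y) dx ∧ dy.
  ∂Q/∂x = -y
  ∂P/∂y = 1
  integrand = ∂Q/∂x - ∂P/∂y = -y - 1.
Integrating over R: integral_0^1 integral_0^1 (-y - 1) dx dy = -3/2.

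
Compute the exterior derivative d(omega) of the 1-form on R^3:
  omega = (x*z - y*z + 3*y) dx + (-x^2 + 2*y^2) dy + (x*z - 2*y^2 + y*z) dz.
d(omega) = (-2*x + z - 3) dx ∧ dy + (-x + y + z) dx ∧ dz + (-4*y + z) dy ∧ dz

For a 1-form omega = sum_i f_i dx_i, the exterior derivative is
  d(omega) = sum_{i < j} (∂f_j/∂x_i - ∂f_i/∂x_j) dx_i ∧ dx_j.
  coefficient of dx ∧ dy: ∂f_2/∂x - ∂f_1/∂y = ∂(-x^2 + 2*y^2)/∂x - ∂(x*z - y*z + 3*y)/∂y = -2*x + z - 3
  coefficient of dx ∧ dz: ∂f_3/∂x - ∂f_1/∂z = ∂(x*z - 2*y^2 + y*z)/∂x - ∂(x*z - y*z + 3*y)/∂z = -x + y + z
  coefficient of dy ∧ dz: ∂f_3/∂y - ∂f_2/∂z = ∂(x*z - 2*y^2 + y*z)/∂y - ∂(-x^2 + 2*y^2)/∂z = -4*y + z
Assembling: d(omega) = (-2*x + z - 3) dx ∧ dy + (-x + y + z) dx ∧ dz + (-4*y + z) dy ∧ dz.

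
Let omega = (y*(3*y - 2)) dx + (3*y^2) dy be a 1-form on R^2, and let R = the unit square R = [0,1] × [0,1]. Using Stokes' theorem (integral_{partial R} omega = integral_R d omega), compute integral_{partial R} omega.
integral_(partial R) omega = -1

Stokes: integral_partial_R omega = integral_R d omega with d omega = (∂Q/∂x - ∂P/∂y) dx ∧ dy.
  ∂Q/∂x = 0
  ∂P/∂y = 6*y - 2
  integrand = ∂Q/∂x - ∂P/∂y = 2 - 6*y.
Integrating over R: integral_0^1 integral_0^1 (2 - 6*y) dx dy = -1.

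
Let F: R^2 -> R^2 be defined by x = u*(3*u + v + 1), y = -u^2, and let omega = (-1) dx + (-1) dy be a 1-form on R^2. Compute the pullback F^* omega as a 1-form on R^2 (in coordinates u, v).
F^* omega = (-4*u - v - 1) du + (-u) dv

Using F^*(f dg) = (f ∘ F) d(g ∘ F), substitute each coordinate x_i by F_i(u, v) in f_i, and replace dx_i by d F_i = (∂F_i/∂u) du + (∂F_i/∂v) dv.
  For the x component: f_1(F) = -1; d F_1 = (6*u + v + 1) du + (u) dv
  For the y component: f_2(F) = -1; d F_2 = (-2*u) du + (0) dv
Combining and collecting du, dv coefficients:
  coeff of du: -4*u - v - 1
  coeff of dv: -u
F^* omega = (-4*u - v - 1) du + (-u) dv.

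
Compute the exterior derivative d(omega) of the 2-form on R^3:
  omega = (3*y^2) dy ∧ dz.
d(omega) = 0

For a 2-form omega = sum_{i<j} g_{ij} dx_i ∧ dx_j, the exterior derivative is
  d(omega) = sum_{i<j} d(g_{ij}) ∧ dx_i ∧ dx_j = sum_{i<j, k} (∂g_{ij}/∂x_k) dx_k ∧ dx_i ∧ dx_j.
Expand each term, using dx_k ∧ dx_i ∧ dx_j = sgn(permutation) dx_{(a)} ∧ dx_{(b)} ∧ dx_{(c)} with (a < b < c) sorted:

Collecting like 3-forms: d(omega) = 0.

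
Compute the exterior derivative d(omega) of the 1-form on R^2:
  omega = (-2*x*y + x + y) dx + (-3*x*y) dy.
d(omega) = (2*x - 3*y - 1) dx ∧ dy

For a 1-form omega = sum_i f_i dx_i, the exterior derivative is
  d(omega) = sum_{i < j} (∂f_j/∂x_i - ∂f_i/∂x_j) dx_i ∧ dx_j.
  coefficient of dx ∧ dy: ∂f_2/∂x - ∂f_1/∂y = ∂(-3*x*y)/∂x - ∂(-2*x*y + x + y)/∂y = 2*x - 3*y - 1
Assembling: d(omega) = (2*x - 3*y - 1) dx ∧ dy.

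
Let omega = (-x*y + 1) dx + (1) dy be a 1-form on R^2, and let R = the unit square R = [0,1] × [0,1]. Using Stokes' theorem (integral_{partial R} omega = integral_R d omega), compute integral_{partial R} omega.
integral_(partial R) omega = 1/2

Stokes: integral_partial_R omega = integral_R d omega with d omega = (∂Q/∂x - ∂P/∂y) dx ∧ dy.
  ∂Q/∂x = 0
  ∂P/∂y = -x
  integrand = ∂Q/∂x - ∂P/∂y = x.
Integrating over R: integral_0^1 integral_0^1 (x) dx dy = 1/2.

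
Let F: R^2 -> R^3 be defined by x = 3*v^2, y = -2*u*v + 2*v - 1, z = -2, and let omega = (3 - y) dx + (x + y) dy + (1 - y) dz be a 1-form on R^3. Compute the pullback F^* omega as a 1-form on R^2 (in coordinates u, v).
F^* omega = (2*v*(2*u*v - 3*v^2 - 2*v + 1)) du + (4*u^2*v + 6*u*v^2 - 8*u*v + 2*u - 6*v^2 + 28*v - 2) dv

Using F^*(f dg) = (f ∘ F) d(g ∘ F), substitute each coordinate x_i by F_i(u, v) in f_i, and replace dx_i by d F_i = (∂F_i/∂u) du + (∂F_i/∂v) dv.
  For the x component: f_1(F) = 2*u*v - 2*v + 4; d F_1 = (0) du + (6*v) dv
  For the y component: f_2(F) = -2*u*v + 3*v^2 + 2*v - 1; d F_2 = (-2*v) du + (2 - 2*u) dv
  For the z component: f_3(F) = 2*u*v - 2*v + 2; d F_3 = (0) du + (0) dv
Combining and collecting du, dv coefficients:
  coeff of du: 2*v*(2*u*v - 3*v^2 - 2*v + 1)
  coeff of dv: 4*u^2*v + 6*u*v^2 - 8*u*v + 2*u - 6*v^2 + 28*v - 2
F^* omega = (2*v*(2*u*v - 3*v^2 - 2*v + 1)) du + (4*u^2*v + 6*u*v^2 - 8*u*v + 2*u - 6*v^2 + 28*v - 2) dv.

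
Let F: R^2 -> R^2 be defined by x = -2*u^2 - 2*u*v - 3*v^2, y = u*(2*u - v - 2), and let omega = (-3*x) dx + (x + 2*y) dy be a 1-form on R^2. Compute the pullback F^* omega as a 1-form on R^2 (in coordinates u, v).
F^* omega = (-16*u^3 - 54*u^2*v - 20*u^2 - 56*u*v^2 + 12*u*v + 8*u - 15*v^3 + 6*v^2) du + (-14*u^3 - 44*u^2*v + 4*u^2 - 51*u*v^2 - 54*v^3) dv

Using F^*(f dg) = (f ∘ F) d(g ∘ F), substitute each coordinate x_i by F_i(u, v) in f_i, and replace dx_i by d F_i = (∂F_i/∂u) du + (∂F_i/∂v) dv.
  For the x component: f_1(F) = 6*u^2 + 6*u*v + 9*v^2; d F_1 = (-4*u - 2*v) du + (-2*u - 6*v) dv
  For the y component: f_2(F) = 2*u^2 - 4*u*v - 4*u - 3*v^2; d F_2 = (4*u - v - 2) du + (-u) dv
Combining and collecting du, dv coefficients:
  coeff of du: -16*u^3 - 54*u^2*v - 20*u^2 - 56*u*v^2 + 12*u*v + 8*u - 15*v^3 + 6*v^2
  coeff of dv: -14*u^3 - 44*u^2*v + 4*u^2 - 51*u*v^2 - 54*v^3
F^* omega = (-16*u^3 - 54*u^2*v - 20*u^2 - 56*u*v^2 + 12*u*v + 8*u - 15*v^3 + 6*v^2) du + (-14*u^3 - 44*u^2*v + 4*u^2 - 51*u*v^2 - 54*v^3) dv.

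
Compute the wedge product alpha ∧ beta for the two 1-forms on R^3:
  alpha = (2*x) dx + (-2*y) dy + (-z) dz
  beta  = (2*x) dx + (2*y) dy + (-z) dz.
alpha ∧ beta = (8*x*y) dx ∧ dy + (4*y*z) dy ∧ dz

Distribute the wedge, using dx_i ∧ dx_j = -dx_j ∧ dx_i and dx_i ∧ dx_i = 0. For each pair (i, j) with i < j, the coefficient of dx_i ∧ dx_j in alpha ∧ beta is (alpha_i * beta_j - alpha_j * beta_i). Collecting: alpha ∧ beta = (8*x*y) dx ∧ dy + (4*y*z) dy ∧ dz.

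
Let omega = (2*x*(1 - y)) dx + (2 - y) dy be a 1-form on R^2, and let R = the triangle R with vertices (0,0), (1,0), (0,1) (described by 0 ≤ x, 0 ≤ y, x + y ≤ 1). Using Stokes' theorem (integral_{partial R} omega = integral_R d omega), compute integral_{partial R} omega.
integral_(partial R) omega = 1/3

Stokes: integral_partial_R omega = integral_R d omega with d omega = (∂Q/∂x - ∂P/∂y) dx ∧ dy.
  ∂Q/∂x = 0
  ∂P/∂y = -2*x
  integrand = ∂Q/∂x - ∂P/∂y = 2*x.
Integrating over R: integral_0^1 integral_0^{1-x} (2*x) dy dx = 1/3.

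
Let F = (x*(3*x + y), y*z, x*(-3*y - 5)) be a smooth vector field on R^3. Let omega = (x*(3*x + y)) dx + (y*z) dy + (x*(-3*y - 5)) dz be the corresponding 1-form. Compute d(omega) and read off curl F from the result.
d(omega) = (-3*x - y) dy ∧ dz + (3*y + 5) dz ∧ dx + (-x) dx ∧ dy; curl F = (-3*x - y, 3*y + 5, -x)

d omega = sum_{i<j} (∂f_j/∂x_i - ∂f_i/∂x_j) dx_i ∧ dx_j. Under the identification (dy ∧ dz, dz ∧ dx, dx ∧ dy) ↔ (e_x, e_y, e_z), the coefficients are exactly the components of curl F. Compute:
  ∂R/∂y - ∂Q/∂z = (-3*x) - (y) = -3*x - y
  ∂P/∂z - ∂R/∂x = (0) - (-3*y - 5) = 3*y + 5
  ∂Q/∂x - ∂P/∂y = (0) - (x) = -x.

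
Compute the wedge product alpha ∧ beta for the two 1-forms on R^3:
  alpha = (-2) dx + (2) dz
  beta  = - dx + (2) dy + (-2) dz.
alpha ∧ beta = (-4) dx ∧ dy + (6) dx ∧ dz + (-4) dy ∧ dz

Distribute the wedge, using dx_i ∧ dx_j = -dx_j ∧ dx_i and dx_i ∧ dx_i = 0. For each pair (i, j) with i < j, the coefficient of dx_i ∧ dx_j in alpha ∧ beta is (alpha_i * beta_j - alpha_j * beta_i). Collecting: alpha ∧ beta = (-4) dx ∧ dy + (6) dx ∧ dz + (-4) dy ∧ dz.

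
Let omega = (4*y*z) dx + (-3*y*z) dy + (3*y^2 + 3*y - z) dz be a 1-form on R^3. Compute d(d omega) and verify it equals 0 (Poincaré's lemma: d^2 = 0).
d(d omega) = 0

Step 1: d omega = sum_{i<j} (∂f_j/∂x_i - ∂f_i/∂x_j) dx_i ∧ dx_j:
  coeff of dx ∧ dy: -4*z
  coeff of dx ∧ dz: -4*y
  coeff of dy ∧ dz: 9*y + 3
Step 2: Apply d again to each 2-form coefficient. The only possible 3-form in R^3 is dx ∧ dy ∧ dz, with coefficient
  ∂(coeff of dy∧dz)/∂x - ∂(coeff of dx∧dz)/∂y + ∂(coeff of dx∧dy)/∂z
  = ∂/∂x (9*y + 3) - ∂/∂y (-4*y) + ∂/∂z (-4*z).
Each of these terms simplifies to sums of mixed partials that cancel in pairs. The result is 0 (by equality of mixed partials for smooth functions — Schwarz / Clairaut).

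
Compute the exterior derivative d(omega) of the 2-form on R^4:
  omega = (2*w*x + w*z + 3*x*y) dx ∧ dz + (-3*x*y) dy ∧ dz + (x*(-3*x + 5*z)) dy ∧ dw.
d(omega) = (-3*x - 3*y) dx ∧ dy ∧ dz + (2*x + z) dx ∧ dz ∧ dw + (-6*x + 5*z) dx ∧ dy ∧ dw + (-5*x) dy ∧ dz ∧ dw

For a 2-form omega = sum_{i<j} g_{ij} dx_i ∧ dx_j, the exterior derivative is
  d(omega) = sum_{i<j} d(g_{ij}) ∧ dx_i ∧ dx_j = sum_{i<j, k} (∂g_{ij}/∂x_k) dx_k ∧ dx_i ∧ dx_j.
Expand each term, using dx_k ∧ dx_i ∧ dx_j = sgn(permutation) dx_{(a)} ∧ dx_{(b)} ∧ dx_{(c)} with (a < b < c) sorted:
  d(2*w*x + w*z + 3*x*y) includes (∂/∂y)(2*w*x + w*z + 3*x*y) dy = (3*x) dy, which multiplied by dx ∧ dz gives (-3*x) dx ∧ dy ∧ dz
  d(2*w*x + w*z + 3*x*y) includes (∂/∂w)(2*w*x + w*z + 3*x*y) dw = (2*x + z) dw, which multiplied by dx ∧ dz gives (2*x + z) dx ∧ dz ∧ dw
  d(-3*x*y) includes (∂/∂x)(-3*x*y) dx = (-3*y) dx, which multiplied by dy ∧ dz gives (-3*y) dx ∧ dy ∧ dz
  d(x*(-3*x + 5*z)) includes (∂/∂x)(x*(-3*x + 5*z)) dx = (-6*x + 5*z) dx, which multiplied by dy ∧ dw gives (-6*x + 5*z) dx ∧ dy ∧ dw
  d(x*(-3*x + 5*z)) includes (∂/∂z)(x*(-3*x + 5*z)) dz = (5*x) dz, which multiplied by dy ∧ dw gives (-5*x) dy ∧ dz ∧ dw
Collecting like 3-forms: d(omega) = (-3*x - 3*y) dx ∧ dy ∧ dz + (2*x + z) dx ∧ dz ∧ dw + (-6*x + 5*z) dx ∧ dy ∧ dw + (-5*x) dy ∧ dz ∧ dw.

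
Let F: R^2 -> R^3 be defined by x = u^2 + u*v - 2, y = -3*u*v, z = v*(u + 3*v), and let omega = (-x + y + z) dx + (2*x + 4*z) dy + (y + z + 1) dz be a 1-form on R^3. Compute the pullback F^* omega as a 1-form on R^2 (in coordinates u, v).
F^* omega = (-2*u^3 - 13*u^2*v - 17*u*v^2 + 4*u - 30*v^3 + 15*v) du + (-7*u^3 - 23*u^2*v - 42*u*v^2 + 15*u + 18*v^3 + 6*v) dv

Using F^*(f dg) = (f ∘ F) d(g ∘ F), substitute each coordinate x_i by F_i(u, v) in f_i, and replace dx_i by d F_i = (∂F_i/∂u) du + (∂F_i/∂v) dv.
  For the x component: f_1(F) = -u^2 - 3*u*v + 3*v^2 + 2; d F_1 = (2*u + v) du + (u) dv
  For the y component: f_2(F) = 2*u^2 + 6*u*v + 12*v^2 - 4; d F_2 = (-3*v) du + (-3*u) dv
  For the z component: f_3(F) = -2*u*v + 3*v^2 + 1; d F_3 = (v) du + (u + 6*v) dv
Combining and collecting du, dv coefficients:
  coeff of du: -2*u^3 - 13*u^2*v - 17*u*v^2 + 4*u - 30*v^3 + 15*v
  coeff of dv: -7*u^3 - 23*u^2*v - 42*u*v^2 + 15*u + 18*v^3 + 6*v
F^* omega = (-2*u^3 - 13*u^2*v - 17*u*v^2 + 4*u - 30*v^3 + 15*v) du + (-7*u^3 - 23*u^2*v - 42*u*v^2 + 15*u + 18*v^3 + 6*v) dv.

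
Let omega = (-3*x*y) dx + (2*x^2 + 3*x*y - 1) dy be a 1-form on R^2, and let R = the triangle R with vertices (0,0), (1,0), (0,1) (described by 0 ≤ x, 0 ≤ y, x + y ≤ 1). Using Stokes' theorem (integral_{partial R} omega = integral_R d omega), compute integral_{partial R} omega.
integral_(partial R) omega = 5/3

Stokes: integral_partial_R omega = integral_R d omega with d omega = (∂Q/∂x - ∂P/∂y) dx ∧ dy.
  ∂Q/∂x = 4*x + 3*y
  ∂P/∂y = -3*x
  integrand = ∂Q/∂x - ∂P/∂y = 7*x + 3*y.
Integrating over R: integral_0^1 integral_0^{1-x} (7*x + 3*y) dy dx = 5/3.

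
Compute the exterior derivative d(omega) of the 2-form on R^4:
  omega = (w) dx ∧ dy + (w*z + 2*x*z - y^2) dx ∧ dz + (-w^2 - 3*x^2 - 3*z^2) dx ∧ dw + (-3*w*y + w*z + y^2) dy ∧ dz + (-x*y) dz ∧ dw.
d(omega) = (1) dx ∧ dy ∧ dw + (2*y) dx ∧ dy ∧ dz + (-y + 7*z) dx ∧ dz ∧ dw + (-x - 3*y + z) dy ∧ dz ∧ dw

For a 2-form omega = sum_{i<j} g_{ij} dx_i ∧ dx_j, the exterior derivative is
  d(omega) = sum_{i<j} d(g_{ij}) ∧ dx_i ∧ dx_j = sum_{i<j, k} (∂g_{ij}/∂x_k) dx_k ∧ dx_i ∧ dx_j.
Expand each term, using dx_k ∧ dx_i ∧ dx_j = sgn(permutation) dx_{(a)} ∧ dx_{(b)} ∧ dx_{(c)} with (a < b < c) sorted:
  d(w) includes (∂/∂w)(w) dw = (1) dw, which multiplied by dx ∧ dy gives (1) dx ∧ dy ∧ dw
  d(w*z + 2*x*z - y^2) includes (∂/∂y)(w*z + 2*x*z - y^2) dy = (-2*y) dy, which multiplied by dx ∧ dz gives (2*y) dx ∧ dy ∧ dz
  d(w*z + 2*x*z - y^2) includes (∂/∂w)(w*z + 2*x*z - y^2) dw = (z) dw, which multiplied by dx ∧ dz gives (z) dx ∧ dz ∧ dw
  d(-w^2 - 3*x^2 - 3*z^2) includes (∂/∂z)(-w^2 - 3*x^2 - 3*z^2) dz = (-6*z) dz, which multiplied by dx ∧ dw gives (6*z) dx ∧ dz ∧ dw
  d(-3*w*y + w*z + y^2) includes (∂/∂w)(-3*w*y + w*z + y^2) dw = (-3*y + z) dw, which multiplied by dy ∧ dz gives (-3*y + z) dy ∧ dz ∧ dw
  d(-x*y) includes (∂/∂x)(-x*y) dx = (-y) dx, which multiplied by dz ∧ dw gives (-y) dx ∧ dz ∧ dw
  d(-x*y) includes (∂/∂y)(-x*y) dy = (-x) dy, which multiplied by dz ∧ dw gives (-x) dy ∧ dz ∧ dw
Collecting like 3-forms: d(omega) = (1) dx ∧ dy ∧ dw + (2*y) dx ∧ dy ∧ dz + (-y + 7*z) dx ∧ dz ∧ dw + (-x - 3*y + z) dy ∧ dz ∧ dw.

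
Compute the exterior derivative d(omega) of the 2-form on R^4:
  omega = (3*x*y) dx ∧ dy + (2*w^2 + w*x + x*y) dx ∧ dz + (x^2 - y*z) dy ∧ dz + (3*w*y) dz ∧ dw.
d(omega) = (x) dx ∧ dy ∧ dz + (4*w + x) dx ∧ dz ∧ dw + (3*w) dy ∧ dz ∧ dw

For a 2-form omega = sum_{i<j} g_{ij} dx_i ∧ dx_j, the exterior derivative is
  d(omega) = sum_{i<j} d(g_{ij}) ∧ dx_i ∧ dx_j = sum_{i<j, k} (∂g_{ij}/∂x_k) dx_k ∧ dx_i ∧ dx_j.
Expand each term, using dx_k ∧ dx_i ∧ dx_j = sgn(permutation) dx_{(a)} ∧ dx_{(b)} ∧ dx_{(c)} with (a < b < c) sorted:
  d(2*w^2 + w*x + x*y) includes (∂/∂y)(2*w^2 + w*x + x*y) dy = (x) dy, which multiplied by dx ∧ dz gives (-x) dx ∧ dy ∧ dz
  d(2*w^2 + w*x + x*y) includes (∂/∂w)(2*w^2 + w*x + x*y) dw = (4*w + x) dw, which multiplied by dx ∧ dz gives (4*w + x) dx ∧ dz ∧ dw
  d(x^2 - y*z) includes (∂/∂x)(x^2 - y*z) dx = (2*x) dx, which multiplied by dy ∧ dz gives (2*x) dx ∧ dy ∧ dz
  d(3*w*y) includes (∂/∂y)(3*w*y) dy = (3*w) dy, which multiplied by dz ∧ dw gives (3*w) dy ∧ dz ∧ dw
Collecting like 3-forms: d(omega) = (x) dx ∧ dy ∧ dz + (4*w + x) dx ∧ dz ∧ dw + (3*w) dy ∧ dz ∧ dw.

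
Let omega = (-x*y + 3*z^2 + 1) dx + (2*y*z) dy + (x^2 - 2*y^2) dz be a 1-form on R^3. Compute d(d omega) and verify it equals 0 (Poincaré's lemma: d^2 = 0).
d(d omega) = 0

Step 1: d omega = sum_{i<j} (∂f_j/∂x_i - ∂f_i/∂x_j) dx_i ∧ dx_j:
  coeff of dx ∧ dy: x
  coeff of dx ∧ dz: 2*x - 6*z
  coeff of dy ∧ dz: -6*y
Step 2: Apply d again to each 2-form coefficient. The only possible 3-form in R^3 is dx ∧ dy ∧ dz, with coefficient
  ∂(coeff of dy∧dz)/∂x - ∂(coeff of dx∧dz)/∂y + ∂(coeff of dx∧dy)/∂z
  = ∂/∂x (-6*y) - ∂/∂y (2*x - 6*z) + ∂/∂z (x).
Each of these terms simplifies to sums of mixed partials that cancel in pairs. The result is 0 (by equality of mixed partials for smooth functions — Schwarz / Clairaut).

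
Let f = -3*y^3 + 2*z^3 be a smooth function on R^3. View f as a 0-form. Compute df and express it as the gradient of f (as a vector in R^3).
df = (0) dx + (-9*y^2) dy + (6*z^2) dz; grad f = (0, -9*y^2, 6*z^2)

For a 0-form f, d f = (∂f/∂x) dx + (∂f/∂y) dy + (∂f/∂z) dz. The components of the vector representation are exactly the entries of grad f in Cartesian coordinates:
  ∂f/∂x = 0
  ∂f/∂y = -9*y^2
  ∂f/∂z = 6*z^2.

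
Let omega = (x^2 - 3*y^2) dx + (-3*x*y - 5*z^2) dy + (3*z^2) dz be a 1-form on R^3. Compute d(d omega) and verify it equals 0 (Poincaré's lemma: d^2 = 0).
d(d omega) = 0

Step 1: d omega = sum_{i<j} (∂f_j/∂x_i - ∂f_i/∂x_j) dx_i ∧ dx_j:
  coeff of dx ∧ dy: 3*y
  coeff of dx ∧ dz: 0
  coeff of dy ∧ dz: 10*z
Step 2: Apply d again to each 2-form coefficient. The only possible 3-form in R^3 is dx ∧ dy ∧ dz, with coefficient
  ∂(coeff of dy∧dz)/∂x - ∂(coeff of dx∧dz)/∂y + ∂(coeff of dx∧dy)/∂z
  = ∂/∂x (10*z) - ∂/∂y (0) + ∂/∂z (3*y).
Each of these terms simplifies to sums of mixed partials that cancel in pairs. The result is 0 (by equality of mixed partials for smooth functions — Schwarz / Clairaut).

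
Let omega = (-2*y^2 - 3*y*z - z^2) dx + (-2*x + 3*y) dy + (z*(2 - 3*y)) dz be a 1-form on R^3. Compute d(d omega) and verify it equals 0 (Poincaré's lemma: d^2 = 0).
d(d omega) = 0

Step 1: d omega = sum_{i<j} (∂f_j/∂x_i - ∂f_i/∂x_j) dx_i ∧ dx_j:
  coeff of dx ∧ dy: 4*y + 3*z - 2
  coeff of dx ∧ dz: 3*y + 2*z
  coeff of dy ∧ dz: -3*z
Step 2: Apply d again to each 2-form coefficient. The only possible 3-form in R^3 is dx ∧ dy ∧ dz, with coefficient
  ∂(coeff of dy∧dz)/∂x - ∂(coeff of dx∧dz)/∂y + ∂(coeff of dx∧dy)/∂z
  = ∂/∂x (-3*z) - ∂/∂y (3*y + 2*z) + ∂/∂z (4*y + 3*z - 2).
Each of these terms simplifies to sums of mixed partials that cancel in pairs. The result is 0 (by equality of mixed partials for smooth functions — Schwarz / Clairaut).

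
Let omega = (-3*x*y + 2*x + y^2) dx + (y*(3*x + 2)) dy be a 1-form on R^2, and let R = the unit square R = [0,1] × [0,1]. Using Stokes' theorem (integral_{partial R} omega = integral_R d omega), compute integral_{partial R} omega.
integral_(partial R) omega = 2

Stokes: integral_partial_R omega = integral_R d omega with d omega = (∂Q/∂x - ∂P/∂y) dx ∧ dy.
  ∂Q/∂x = 3*y
  ∂P/∂y = -3*x + 2*y
  integrand = ∂Q/∂x - ∂P/∂y = 3*x + y.
Integrating over R: integral_0^1 integral_0^1 (3*x + y) dx dy = 2.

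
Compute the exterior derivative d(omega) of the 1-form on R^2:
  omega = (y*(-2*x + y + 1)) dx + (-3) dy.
d(omega) = (2*x - 2*y - 1) dx ∧ dy

For a 1-form omega = sum_i f_i dx_i, the exterior derivative is
  d(omega) = sum_{i < j} (∂f_j/∂x_i - ∂f_i/∂x_j) dx_i ∧ dx_j.
  coefficient of dx ∧ dy: ∂f_2/∂x - ∂f_1/∂y = ∂(-3)/∂x - ∂(y*(-2*x + y + 1))/∂y = 2*x - 2*y - 1
Assembling: d(omega) = (2*x - 2*y - 1) dx ∧ dy.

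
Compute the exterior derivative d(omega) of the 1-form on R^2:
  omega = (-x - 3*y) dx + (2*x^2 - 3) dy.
d(omega) = (4*x + 3) dx ∧ dy

For a 1-form omega = sum_i f_i dx_i, the exterior derivative is
  d(omega) = sum_{i < j} (∂f_j/∂x_i - ∂f_i/∂x_j) dx_i ∧ dx_j.
  coefficient of dx ∧ dy: ∂f_2/∂x - ∂f_1/∂y = ∂(2*x^2 - 3)/∂x - ∂(-x - 3*y)/∂y = 4*x + 3
Assembling: d(omega) = (4*x + 3) dx ∧ dy.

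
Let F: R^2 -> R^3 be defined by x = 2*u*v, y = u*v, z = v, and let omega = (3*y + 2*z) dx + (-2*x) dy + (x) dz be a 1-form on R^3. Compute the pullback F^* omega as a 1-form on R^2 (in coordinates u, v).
F^* omega = (2*v^2*(u + 2)) du + (2*u*v*(u + 3)) dv

Using F^*(f dg) = (f ∘ F) d(g ∘ F), substitute each coordinate x_i by F_i(u, v) in f_i, and replace dx_i by d F_i = (∂F_i/∂u) du + (∂F_i/∂v) dv.
  For the x component: f_1(F) = v*(3*u + 2); d F_1 = (2*v) du + (2*u) dv
  For the y component: f_2(F) = -4*u*v; d F_2 = (v) du + (u) dv
  For the z component: f_3(F) = 2*u*v; d F_3 = (0) du + (1) dv
Combining and collecting du, dv coefficients:
  coeff of du: 2*v^2*(u + 2)
  coeff of dv: 2*u*v*(u + 3)
F^* omega = (2*v^2*(u + 2)) du + (2*u*v*(u + 3)) dv.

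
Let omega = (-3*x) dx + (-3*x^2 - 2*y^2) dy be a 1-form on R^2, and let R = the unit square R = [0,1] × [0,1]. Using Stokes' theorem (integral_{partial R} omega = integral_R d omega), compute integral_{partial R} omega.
integral_(partial R) omega = -3

Stokes: integral_partial_R omega = integral_R d omega with d omega = (∂Q/∂x - ∂P/∂y) dx ∧ dy.
  ∂Q/∂x = -6*x
  ∂P/∂y = 0
  integrand = ∂Q/∂x - ∂P/∂y = -6*x.
Integrating over R: integral_0^1 integral_0^1 (-6*x) dx dy = -3.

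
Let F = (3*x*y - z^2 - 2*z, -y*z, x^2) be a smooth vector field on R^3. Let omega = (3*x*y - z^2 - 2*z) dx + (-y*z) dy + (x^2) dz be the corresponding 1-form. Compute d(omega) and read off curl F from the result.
d(omega) = (y) dy ∧ dz + (-2*x - 2*z - 2) dz ∧ dx + (-3*x) dx ∧ dy; curl F = (y, -2*x - 2*z - 2, -3*x)

d omega = sum_{i<j} (∂f_j/∂x_i - ∂f_i/∂x_j) dx_i ∧ dx_j. Under the identification (dy ∧ dz, dz ∧ dx, dx ∧ dy) ↔ (e_x, e_y, e_z), the coefficients are exactly the components of curl F. Compute:
  ∂R/∂y - ∂Q/∂z = (0) - (-y) = y
  ∂P/∂z - ∂R/∂x = (-2*z - 2) - (2*x) = -2*x - 2*z - 2
  ∂Q/∂x - ∂P/∂y = (0) - (3*x) = -3*x.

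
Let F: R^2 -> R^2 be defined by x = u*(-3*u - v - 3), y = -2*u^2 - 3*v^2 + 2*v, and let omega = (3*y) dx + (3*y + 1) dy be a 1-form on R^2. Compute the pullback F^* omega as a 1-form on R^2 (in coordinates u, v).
F^* omega = (60*u^3 + 6*u^2*v + 18*u^2 + 90*u*v^2 - 60*u*v - 4*u + 9*v^3 + 21*v^2 - 18*v) du + (6*u^3 + 36*u^2*v - 12*u^2 + 9*u*v^2 - 6*u*v + 54*v^3 - 54*v^2 + 6*v + 2) dv

Using F^*(f dg) = (f ∘ F) d(g ∘ F), substitute each coordinate x_i by F_i(u, v) in f_i, and replace dx_i by d F_i = (∂F_i/∂u) du + (∂F_i/∂v) dv.
  For the x component: f_1(F) = -6*u^2 - 9*v^2 + 6*v; d F_1 = (-6*u - v - 3) du + (-u) dv
  For the y component: f_2(F) = -6*u^2 - 9*v^2 + 6*v + 1; d F_2 = (-4*u) du + (2 - 6*v) dv
Combining and collecting du, dv coefficients:
  coeff of du: 60*u^3 + 6*u^2*v + 18*u^2 + 90*u*v^2 - 60*u*v - 4*u + 9*v^3 + 21*v^2 - 18*v
  coeff of dv: 6*u^3 + 36*u^2*v - 12*u^2 + 9*u*v^2 - 6*u*v + 54*v^3 - 54*v^2 + 6*v + 2
F^* omega = (60*u^3 + 6*u^2*v + 18*u^2 + 90*u*v^2 - 60*u*v - 4*u + 9*v^3 + 21*v^2 - 18*v) du + (6*u^3 + 36*u^2*v - 12*u^2 + 9*u*v^2 - 6*u*v + 54*v^3 - 54*v^2 + 6*v + 2) dv.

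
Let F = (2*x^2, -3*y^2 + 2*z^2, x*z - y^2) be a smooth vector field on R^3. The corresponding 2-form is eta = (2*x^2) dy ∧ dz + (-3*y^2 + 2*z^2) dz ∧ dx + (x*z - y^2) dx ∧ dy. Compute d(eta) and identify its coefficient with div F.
d(eta) = (5*x - 6*y) dx ∧ dy ∧ dz; div F = 5*x - 6*y

For a 2-form in R^3 of the form above, applying d gives a 3-form with coefficient ∂P/∂x + ∂Q/∂y + ∂R/∂z:
  ∂P/∂x = 4*x
  ∂Q/∂y = -6*y
  ∂R/∂z = x
Sum = 5*x - 6*y, which is exactly div F.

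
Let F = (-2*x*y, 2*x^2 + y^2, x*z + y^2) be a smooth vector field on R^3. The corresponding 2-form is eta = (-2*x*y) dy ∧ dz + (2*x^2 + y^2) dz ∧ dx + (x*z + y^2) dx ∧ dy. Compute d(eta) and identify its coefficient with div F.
d(eta) = (x) dx ∧ dy ∧ dz; div F = x

For a 2-form in R^3 of the form above, applying d gives a 3-form with coefficient ∂P/∂x + ∂Q/∂y + ∂R/∂z:
  ∂P/∂x = -2*y
  ∂Q/∂y = 2*y
  ∂R/∂z = x
Sum = x, which is exactly div F.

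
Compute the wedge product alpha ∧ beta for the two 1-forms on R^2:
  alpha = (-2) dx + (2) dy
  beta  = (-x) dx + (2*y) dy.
alpha ∧ beta = (2*x - 4*y) dx ∧ dy

Distribute the wedge, using dx_i ∧ dx_j = -dx_j ∧ dx_i and dx_i ∧ dx_i = 0. For each pair (i, j) with i < j, the coefficient of dx_i ∧ dx_j in alpha ∧ beta is (alpha_i * beta_j - alpha_j * beta_i). Collecting: alpha ∧ beta = (2*x - 4*y) dx ∧ dy.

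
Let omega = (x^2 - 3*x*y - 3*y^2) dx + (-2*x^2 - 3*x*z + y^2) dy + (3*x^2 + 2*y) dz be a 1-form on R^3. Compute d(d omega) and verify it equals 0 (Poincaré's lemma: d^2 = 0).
d(d omega) = 0

Step 1: d omega = sum_{i<j} (∂f_j/∂x_i - ∂f_i/∂x_j) dx_i ∧ dx_j:
  coeff of dx ∧ dy: -x + 6*y - 3*z
  coeff of dx ∧ dz: 6*x
  coeff of dy ∧ dz: 3*x + 2
Step 2: Apply d again to each 2-form coefficient. The only possible 3-form in R^3 is dx ∧ dy ∧ dz, with coefficient
  ∂(coeff of dy∧dz)/∂x - ∂(coeff of dx∧dz)/∂y + ∂(coeff of dx∧dy)/∂z
  = ∂/∂x (3*x + 2) - ∂/∂y (6*x) + ∂/∂z (-x + 6*y - 3*z).
Each of these terms simplifies to sums of mixed partials that cancel in pairs. The result is 0 (by equality of mixed partials for smooth functions — Schwarz / Clairaut).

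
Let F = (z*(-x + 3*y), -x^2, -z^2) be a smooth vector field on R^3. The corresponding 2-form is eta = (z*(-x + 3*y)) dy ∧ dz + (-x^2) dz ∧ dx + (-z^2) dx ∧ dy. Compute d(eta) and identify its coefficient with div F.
d(eta) = (-3*z) dx ∧ dy ∧ dz; div F = -3*z

For a 2-form in R^3 of the form above, applying d gives a 3-form with coefficient ∂P/∂x + ∂Q/∂y + ∂R/∂z:
  ∂P/∂x = -z
  ∂Q/∂y = 0
  ∂R/∂z = -2*z
Sum = -3*z, which is exactly div F.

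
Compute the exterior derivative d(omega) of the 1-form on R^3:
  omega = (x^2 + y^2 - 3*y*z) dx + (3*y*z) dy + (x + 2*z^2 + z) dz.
d(omega) = (-2*y + 3*z) dx ∧ dy + (3*y + 1) dx ∧ dz + (-3*y) dy ∧ dz

For a 1-form omega = sum_i f_i dx_i, the exterior derivative is
  d(omega) = sum_{i < j} (∂f_j/∂x_i - ∂f_i/∂x_j) dx_i ∧ dx_j.
  coefficient of dx ∧ dy: ∂f_2/∂x - ∂f_1/∂y = ∂(3*y*z)/∂x - ∂(x^2 + y^2 - 3*y*z)/∂y = -2*y + 3*z
  coefficient of dx ∧ dz: ∂f_3/∂x - ∂f_1/∂z = ∂(x + 2*z^2 + z)/∂x - ∂(x^2 + y^2 - 3*y*z)/∂z = 3*y + 1
  coefficient of dy ∧ dz: ∂f_3/∂y - ∂f_2/∂z = ∂(x + 2*z^2 + z)/∂y - ∂(3*y*z)/∂z = -3*y
Assembling: d(omega) = (-2*y + 3*z) dx ∧ dy + (3*y + 1) dx ∧ dz + (-3*y) dy ∧ dz.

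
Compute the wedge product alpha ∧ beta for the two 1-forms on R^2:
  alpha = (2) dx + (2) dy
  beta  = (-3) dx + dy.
alpha ∧ beta = (8) dx ∧ dy

Distribute the wedge, using dx_i ∧ dx_j = -dx_j ∧ dx_i and dx_i ∧ dx_i = 0. For each pair (i, j) with i < j, the coefficient of dx_i ∧ dx_j in alpha ∧ beta is (alpha_i * beta_j - alpha_j * beta_i). Collecting: alpha ∧ beta = (8) dx ∧ dy.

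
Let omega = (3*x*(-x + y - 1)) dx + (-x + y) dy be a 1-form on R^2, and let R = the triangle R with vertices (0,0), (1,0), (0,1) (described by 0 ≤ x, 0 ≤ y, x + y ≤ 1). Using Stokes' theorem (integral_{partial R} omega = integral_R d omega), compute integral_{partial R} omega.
integral_(partial R) omega = -1

Stokes: integral_partial_R omega = integral_R d omega with d omega = (∂Q/∂x - ∂P/∂y) dx ∧ dy.
  ∂Q/∂x = -1
  ∂P/∂y = 3*x
  integrand = ∂Q/∂x - ∂P/∂y = -3*x - 1.
Integrating over R: integral_0^1 integral_0^{1-x} (-3*x - 1) dy dx = -1.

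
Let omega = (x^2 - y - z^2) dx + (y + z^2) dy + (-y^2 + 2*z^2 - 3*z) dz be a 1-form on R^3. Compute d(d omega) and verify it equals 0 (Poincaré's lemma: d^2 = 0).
d(d omega) = 0

Step 1: d omega = sum_{i<j} (∂f_j/∂x_i - ∂f_i/∂x_j) dx_i ∧ dx_j:
  coeff of dx ∧ dy: 1
  coeff of dx ∧ dz: 2*z
  coeff of dy ∧ dz: -2*y - 2*z
Step 2: Apply d again to each 2-form coefficient. The only possible 3-form in R^3 is dx ∧ dy ∧ dz, with coefficient
  ∂(coeff of dy∧dz)/∂x - ∂(coeff of dx∧dz)/∂y + ∂(coeff of dx∧dy)/∂z
  = ∂/∂x (-2*y - 2*z) - ∂/∂y (2*z) + ∂/∂z (1).
Each of these terms simplifies to sums of mixed partials that cancel in pairs. The result is 0 (by equality of mixed partials for smooth functions — Schwarz / Clairaut).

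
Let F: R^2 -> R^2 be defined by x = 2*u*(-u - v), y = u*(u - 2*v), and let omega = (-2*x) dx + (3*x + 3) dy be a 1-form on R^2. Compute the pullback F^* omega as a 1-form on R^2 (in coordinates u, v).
F^* omega = (-28*u^3 - 24*u^2*v + 4*u*v^2 + 6*u - 6*v) du + (2*u*(2*u^2 + 2*u*v - 3)) dv

Using F^*(f dg) = (f ∘ F) d(g ∘ F), substitute each coordinate x_i by F_i(u, v) in f_i, and replace dx_i by d F_i = (∂F_i/∂u) du + (∂F_i/∂v) dv.
  For the x component: f_1(F) = 4*u*(u + v); d F_1 = (-4*u - 2*v) du + (-2*u) dv
  For the y component: f_2(F) = -6*u^2 - 6*u*v + 3; d F_2 = (2*u - 2*v) du + (-2*u) dv
Combining and collecting du, dv coefficients:
  coeff of du: -28*u^3 - 24*u^2*v + 4*u*v^2 + 6*u - 6*v
  coeff of dv: 2*u*(2*u^2 + 2*u*v - 3)
F^* omega = (-28*u^3 - 24*u^2*v + 4*u*v^2 + 6*u - 6*v) du + (2*u*(2*u^2 + 2*u*v - 3)) dv.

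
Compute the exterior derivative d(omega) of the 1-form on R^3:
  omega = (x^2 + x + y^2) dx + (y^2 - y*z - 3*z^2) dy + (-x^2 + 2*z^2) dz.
d(omega) = (-2*y) dx ∧ dy + (-2*x) dx ∧ dz + (y + 6*z) dy ∧ dz

For a 1-form omega = sum_i f_i dx_i, the exterior derivative is
  d(omega) = sum_{i < j} (∂f_j/∂x_i - ∂f_i/∂x_j) dx_i ∧ dx_j.
  coefficient of dx ∧ dy: ∂f_2/∂x - ∂f_1/∂y = ∂(y^2 - y*z - 3*z^2)/∂x - ∂(x^2 + x + y^2)/∂y = -2*y
  coefficient of dx ∧ dz: ∂f_3/∂x - ∂f_1/∂z = ∂(-x^2 + 2*z^2)/∂x - ∂(x^2 + x + y^2)/∂z = -2*x
  coefficient of dy ∧ dz: ∂f_3/∂y - ∂f_2/∂z = ∂(-x^2 + 2*z^2)/∂y - ∂(y^2 - y*z - 3*z^2)/∂z = y + 6*z
Assembling: d(omega) = (-2*y) dx ∧ dy + (-2*x) dx ∧ dz + (y + 6*z) dy ∧ dz.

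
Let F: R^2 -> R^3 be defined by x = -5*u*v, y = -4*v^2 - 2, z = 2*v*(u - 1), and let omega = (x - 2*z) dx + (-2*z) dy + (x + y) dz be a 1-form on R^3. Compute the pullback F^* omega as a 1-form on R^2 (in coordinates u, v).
F^* omega = (v*(35*u*v - 8*v^2 - 20*v - 4)) du + (35*u^2*v + 24*u*v^2 - 10*u*v - 4*u - 24*v^2 + 4) dv

Using F^*(f dg) = (f ∘ F) d(g ∘ F), substitute each coordinate x_i by F_i(u, v) in f_i, and replace dx_i by d F_i = (∂F_i/∂u) du + (∂F_i/∂v) dv.
  For the x component: f_1(F) = v*(4 - 9*u); d F_1 = (-5*v) du + (-5*u) dv
  For the y component: f_2(F) = 4*v*(1 - u); d F_2 = (0) du + (-8*v) dv
  For the z component: f_3(F) = -5*u*v - 4*v^2 - 2; d F_3 = (2*v) du + (2*u - 2) dv
Combining and collecting du, dv coefficients:
  coeff of du: v*(35*u*v - 8*v^2 - 20*v - 4)
  coeff of dv: 35*u^2*v + 24*u*v^2 - 10*u*v - 4*u - 24*v^2 + 4
F^* omega = (v*(35*u*v - 8*v^2 - 20*v - 4)) du + (35*u^2*v + 24*u*v^2 - 10*u*v - 4*u - 24*v^2 + 4) dv.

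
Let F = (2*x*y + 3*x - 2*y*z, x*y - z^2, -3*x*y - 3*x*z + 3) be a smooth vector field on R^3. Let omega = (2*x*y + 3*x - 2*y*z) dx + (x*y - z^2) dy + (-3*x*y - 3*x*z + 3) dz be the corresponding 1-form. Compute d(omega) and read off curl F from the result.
d(omega) = (-3*x + 2*z) dy ∧ dz + (y + 3*z) dz ∧ dx + (-2*x + y + 2*z) dx ∧ dy; curl F = (-3*x + 2*z, y + 3*z, -2*x + y + 2*z)

d omega = sum_{i<j} (∂f_j/∂x_i - ∂f_i/∂x_j) dx_i ∧ dx_j. Under the identification (dy ∧ dz, dz ∧ dx, dx ∧ dy) ↔ (e_x, e_y, e_z), the coefficients are exactly the components of curl F. Compute:
  ∂R/∂y - ∂Q/∂z = (-3*x) - (-2*z) = -3*x + 2*z
  ∂P/∂z - ∂R/∂x = (-2*y) - (-3*y - 3*z) = y + 3*z
  ∂Q/∂x - ∂P/∂y = (y) - (2*x - 2*z) = -2*x + y + 2*z.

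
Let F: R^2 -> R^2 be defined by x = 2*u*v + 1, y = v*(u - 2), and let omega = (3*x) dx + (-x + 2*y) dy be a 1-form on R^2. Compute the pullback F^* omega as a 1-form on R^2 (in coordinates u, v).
F^* omega = (v*(12*u*v - 4*v + 5)) du + (12*u^2*v - 4*u*v + 5*u + 8*v + 2) dv

Using F^*(f dg) = (f ∘ F) d(g ∘ F), substitute each coordinate x_i by F_i(u, v) in f_i, and replace dx_i by d F_i = (∂F_i/∂u) du + (∂F_i/∂v) dv.
  For the x component: f_1(F) = 6*u*v + 3; d F_1 = (2*v) du + (2*u) dv
  For the y component: f_2(F) = -4*v - 1; d F_2 = (v) du + (u - 2) dv
Combining and collecting du, dv coefficients:
  coeff of du: v*(12*u*v - 4*v + 5)
  coeff of dv: 12*u^2*v - 4*u*v + 5*u + 8*v + 2
F^* omega = (v*(12*u*v - 4*v + 5)) du + (12*u^2*v - 4*u*v + 5*u + 8*v + 2) dv.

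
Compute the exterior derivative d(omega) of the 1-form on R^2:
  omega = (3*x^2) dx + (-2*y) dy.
d(omega) = 0

For a 1-form omega = sum_i f_i dx_i, the exterior derivative is
  d(omega) = sum_{i < j} (∂f_j/∂x_i - ∂f_i/∂x_j) dx_i ∧ dx_j.

Assembling: d(omega) = 0.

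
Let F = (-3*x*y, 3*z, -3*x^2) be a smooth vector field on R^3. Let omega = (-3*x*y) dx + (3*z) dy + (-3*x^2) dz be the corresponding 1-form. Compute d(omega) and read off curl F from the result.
d(omega) = (-3) dy ∧ dz + (6*x) dz ∧ dx + (3*x) dx ∧ dy; curl F = (-3, 6*x, 3*x)

d omega = sum_{i<j} (∂f_j/∂x_i - ∂f_i/∂x_j) dx_i ∧ dx_j. Under the identification (dy ∧ dz, dz ∧ dx, dx ∧ dy) ↔ (e_x, e_y, e_z), the coefficients are exactly the components of curl F. Compute:
  ∂R/∂y - ∂Q/∂z = (0) - (3) = -3
  ∂P/∂z - ∂R/∂x = (0) - (-6*x) = 6*x
  ∂Q/∂x - ∂P/∂y = (0) - (-3*x) = 3*x.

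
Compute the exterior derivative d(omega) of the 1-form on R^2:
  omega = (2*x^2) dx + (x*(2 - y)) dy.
d(omega) = (2 - y) dx ∧ dy

For a 1-form omega = sum_i f_i dx_i, the exterior derivative is
  d(omega) = sum_{i < j} (∂f_j/∂x_i - ∂f_i/∂x_j) dx_i ∧ dx_j.
  coefficient of dx ∧ dy: ∂f_2/∂x - ∂f_1/∂y = ∂(x*(2 - y))/∂x - ∂(2*x^2)/∂y = 2 - y
Assembling: d(omega) = (2 - y) dx ∧ dy.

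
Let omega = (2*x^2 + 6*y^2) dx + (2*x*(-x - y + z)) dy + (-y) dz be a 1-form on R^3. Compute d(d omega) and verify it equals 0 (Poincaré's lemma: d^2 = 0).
d(d omega) = 0

Step 1: d omega = sum_{i<j} (∂f_j/∂x_i - ∂f_i/∂x_j) dx_i ∧ dx_j:
  coeff of dx ∧ dy: -4*x - 14*y + 2*z
  coeff of dx ∧ dz: 0
  coeff of dy ∧ dz: -2*x - 1
Step 2: Apply d again to each 2-form coefficient. The only possible 3-form in R^3 is dx ∧ dy ∧ dz, with coefficient
  ∂(coeff of dy∧dz)/∂x - ∂(coeff of dx∧dz)/∂y + ∂(coeff of dx∧dy)/∂z
  = ∂/∂x (-2*x - 1) - ∂/∂y (0) + ∂/∂z (-4*x - 14*y + 2*z).
Each of these terms simplifies to sums of mixed partials that cancel in pairs. The result is 0 (by equality of mixed partials for smooth functions — Schwarz / Clairaut).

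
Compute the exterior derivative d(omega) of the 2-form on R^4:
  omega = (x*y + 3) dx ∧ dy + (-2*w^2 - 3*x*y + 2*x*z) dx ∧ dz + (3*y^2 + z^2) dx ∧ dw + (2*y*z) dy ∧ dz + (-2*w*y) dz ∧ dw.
d(omega) = (3*x) dx ∧ dy ∧ dz + (-4*w - 2*z) dx ∧ dz ∧ dw + (-6*y) dx ∧ dy ∧ dw + (-2*w) dy ∧ dz ∧ dw

For a 2-form omega = sum_{i<j} g_{ij} dx_i ∧ dx_j, the exterior derivative is
  d(omega) = sum_{i<j} d(g_{ij}) ∧ dx_i ∧ dx_j = sum_{i<j, k} (∂g_{ij}/∂x_k) dx_k ∧ dx_i ∧ dx_j.
Expand each term, using dx_k ∧ dx_i ∧ dx_j = sgn(permutation) dx_{(a)} ∧ dx_{(b)} ∧ dx_{(c)} with (a < b < c) sorted:
  d(-2*w^2 - 3*x*y + 2*x*z) includes (∂/∂y)(-2*w^2 - 3*x*y + 2*x*z) dy = (-3*x) dy, which multiplied by dx ∧ dz gives (3*x) dx ∧ dy ∧ dz
  d(-2*w^2 - 3*x*y + 2*x*z) includes (∂/∂w)(-2*w^2 - 3*x*y + 2*x*z) dw = (-4*w) dw, which multiplied by dx ∧ dz gives (-4*w) dx ∧ dz ∧ dw
  d(3*y^2 + z^2) includes (∂/∂y)(3*y^2 + z^2) dy = (6*y) dy, which multiplied by dx ∧ dw gives (-6*y) dx ∧ dy ∧ dw
  d(3*y^2 + z^2) includes (∂/∂z)(3*y^2 + z^2) dz = (2*z) dz, which multiplied by dx ∧ dw gives (-2*z) dx ∧ dz ∧ dw
  d(-2*w*y) includes (∂/∂y)(-2*w*y) dy = (-2*w) dy, which multiplied by dz ∧ dw gives (-2*w) dy ∧ dz ∧ dw
Collecting like 3-forms: d(omega) = (3*x) dx ∧ dy ∧ dz + (-4*w - 2*z) dx ∧ dz ∧ dw + (-6*y) dx ∧ dy ∧ dw + (-2*w) dy ∧ dz ∧ dw.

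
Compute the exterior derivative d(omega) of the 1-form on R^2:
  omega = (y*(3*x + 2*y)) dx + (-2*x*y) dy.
d(omega) = (-3*x - 6*y) dx ∧ dy

For a 1-form omega = sum_i f_i dx_i, the exterior derivative is
  d(omega) = sum_{i < j} (∂f_j/∂x_i - ∂f_i/∂x_j) dx_i ∧ dx_j.
  coefficient of dx ∧ dy: ∂f_2/∂x - ∂f_1/∂y = ∂(-2*x*y)/∂x - ∂(y*(3*x + 2*y))/∂y = -3*x - 6*y
Assembling: d(omega) = (-3*x - 6*y) dx ∧ dy.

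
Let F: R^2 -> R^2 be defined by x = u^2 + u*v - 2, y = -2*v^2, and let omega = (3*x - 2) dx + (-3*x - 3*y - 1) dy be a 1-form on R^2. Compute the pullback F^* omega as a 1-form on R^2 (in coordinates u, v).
F^* omega = (6*u^3 + 9*u^2*v + 3*u*v^2 - 16*u - 8*v) du + (3*u^3 + 15*u^2*v + 12*u*v^2 - 8*u - 24*v^3 - 20*v) dv

Using F^*(f dg) = (f ∘ F) d(g ∘ F), substitute each coordinate x_i by F_i(u, v) in f_i, and replace dx_i by d F_i = (∂F_i/∂u) du + (∂F_i/∂v) dv.
  For the x component: f_1(F) = 3*u^2 + 3*u*v - 8; d F_1 = (2*u + v) du + (u) dv
  For the y component: f_2(F) = -3*u^2 - 3*u*v + 6*v^2 + 5; d F_2 = (0) du + (-4*v) dv
Combining and collecting du, dv coefficients:
  coeff of du: 6*u^3 + 9*u^2*v + 3*u*v^2 - 16*u - 8*v
  coeff of dv: 3*u^3 + 15*u^2*v + 12*u*v^2 - 8*u - 24*v^3 - 20*v
F^* omega = (6*u^3 + 9*u^2*v + 3*u*v^2 - 16*u - 8*v) du + (3*u^3 + 15*u^2*v + 12*u*v^2 - 8*u - 24*v^3 - 20*v) dv.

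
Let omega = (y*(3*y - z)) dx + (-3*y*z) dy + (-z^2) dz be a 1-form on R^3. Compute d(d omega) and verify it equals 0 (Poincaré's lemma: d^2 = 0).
d(d omega) = 0

Step 1: d omega = sum_{i<j} (∂f_j/∂x_i - ∂f_i/∂x_j) dx_i ∧ dx_j:
  coeff of dx ∧ dy: -6*y + z
  coeff of dx ∧ dz: y
  coeff of dy ∧ dz: 3*y
Step 2: Apply d again to each 2-form coefficient. The only possible 3-form in R^3 is dx ∧ dy ∧ dz, with coefficient
  ∂(coeff of dy∧dz)/∂x - ∂(coeff of dx∧dz)/∂y + ∂(coeff of dx∧dy)/∂z
  = ∂/∂x (3*y) - ∂/∂y (y) + ∂/∂z (-6*y + z).
Each of these terms simplifies to sums of mixed partials that cancel in pairs. The result is 0 (by equality of mixed partials for smooth functions — Schwarz / Clairaut).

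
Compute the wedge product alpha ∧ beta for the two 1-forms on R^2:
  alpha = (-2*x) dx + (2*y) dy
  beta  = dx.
alpha ∧ beta = (-2*y) dx ∧ dy

Distribute the wedge, using dx_i ∧ dx_j = -dx_j ∧ dx_i and dx_i ∧ dx_i = 0. For each pair (i, j) with i < j, the coefficient of dx_i ∧ dx_j in alpha ∧ beta is (alpha_i * beta_j - alpha_j * beta_i). Collecting: alpha ∧ beta = (-2*y) dx ∧ dy.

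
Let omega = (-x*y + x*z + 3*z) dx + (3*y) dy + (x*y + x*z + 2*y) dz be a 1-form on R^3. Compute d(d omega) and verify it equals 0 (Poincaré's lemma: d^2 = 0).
d(d omega) = 0

Step 1: d omega = sum_{i<j} (∂f_j/∂x_i - ∂f_i/∂x_j) dx_i ∧ dx_j:
  coeff of dx ∧ dy: x
  coeff of dx ∧ dz: -x + y + z - 3
  coeff of dy ∧ dz: x + 2
Step 2: Apply d again to each 2-form coefficient. The only possible 3-form in R^3 is dx ∧ dy ∧ dz, with coefficient
  ∂(coeff of dy∧dz)/∂x - ∂(coeff of dx∧dz)/∂y + ∂(coeff of dx∧dy)/∂z
  = ∂/∂x (x + 2) - ∂/∂y (-x + y + z - 3) + ∂/∂z (x).
Each of these terms simplifies to sums of mixed partials that cancel in pairs. The result is 0 (by equality of mixed partials for smooth functions — Schwarz / Clairaut).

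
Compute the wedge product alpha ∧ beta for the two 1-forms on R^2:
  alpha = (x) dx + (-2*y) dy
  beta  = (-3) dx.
alpha ∧ beta = (-6*y) dx ∧ dy

Distribute the wedge, using dx_i ∧ dx_j = -dx_j ∧ dx_i and dx_i ∧ dx_i = 0. For each pair (i, j) with i < j, the coefficient of dx_i ∧ dx_j in alpha ∧ beta is (alpha_i * beta_j - alpha_j * beta_i). Collecting: alpha ∧ beta = (-6*y) dx ∧ dy.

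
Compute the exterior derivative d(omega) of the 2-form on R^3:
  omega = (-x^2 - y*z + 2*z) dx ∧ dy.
d(omega) = (2 - y) dx ∧ dy ∧ dz

For a 2-form omega = sum_{i<j} g_{ij} dx_i ∧ dx_j, the exterior derivative is
  d(omega) = sum_{i<j} d(g_{ij}) ∧ dx_i ∧ dx_j = sum_{i<j, k} (∂g_{ij}/∂x_k) dx_k ∧ dx_i ∧ dx_j.
Expand each term, using dx_k ∧ dx_i ∧ dx_j = sgn(permutation) dx_{(a)} ∧ dx_{(b)} ∧ dx_{(c)} with (a < b < c) sorted:
  d(-x^2 - y*z + 2*z) includes (∂/∂z)(-x^2 - y*z + 2*z) dz = (2 - y) dz, which multiplied by dx ∧ dy gives (2 - y) dx ∧ dy ∧ dz
Collecting like 3-forms: d(omega) = (2 - y) dx ∧ dy ∧ dz.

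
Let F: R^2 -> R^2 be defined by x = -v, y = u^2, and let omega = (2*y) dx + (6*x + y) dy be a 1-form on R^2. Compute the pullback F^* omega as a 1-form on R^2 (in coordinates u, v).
F^* omega = (2*u*(u^2 - 6*v)) du + (-2*u^2) dv

Using F^*(f dg) = (f ∘ F) d(g ∘ F), substitute each coordinate x_i by F_i(u, v) in f_i, and replace dx_i by d F_i = (∂F_i/∂u) du + (∂F_i/∂v) dv.
  For the x component: f_1(F) = 2*u^2; d F_1 = (0) du + (-1) dv
  For the y component: f_2(F) = u^2 - 6*v; d F_2 = (2*u) du + (0) dv
Combining and collecting du, dv coefficients:
  coeff of du: 2*u*(u^2 - 6*v)
  coeff of dv: -2*u^2
F^* omega = (2*u*(u^2 - 6*v)) du + (-2*u^2) dv.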